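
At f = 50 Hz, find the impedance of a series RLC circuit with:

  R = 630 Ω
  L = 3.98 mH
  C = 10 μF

Step 1 — Angular frequency: ω = 2π·f = 2π·50 = 314.2 rad/s.
Step 2 — Component impedances:
  R: Z = R = 630 Ω
  L: Z = jωL = j·314.2·0.00398 = 0 + j1.25 Ω
  C: Z = 1/(jωC) = -j/(ω·C) = 0 - j318.3 Ω
Step 3 — Series combination: Z_total = R + L + C = 630 - j317.1 Ω = 705.3∠-26.7° Ω.

Z = 630 - j317.1 Ω = 705.3∠-26.7° Ω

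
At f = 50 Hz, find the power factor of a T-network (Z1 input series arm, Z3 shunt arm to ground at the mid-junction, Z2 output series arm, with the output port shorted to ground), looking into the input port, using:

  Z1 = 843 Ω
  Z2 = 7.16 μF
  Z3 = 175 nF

Step 1 — Angular frequency: ω = 2π·f = 2π·50 = 314.2 rad/s.
Step 2 — Component impedances:
  Z1: Z = R = 843 Ω
  Z2: Z = 1/(jωC) = -j/(ω·C) = 0 - j444.6 Ω
  Z3: Z = 1/(jωC) = -j/(ω·C) = 0 - j1.819e+04 Ω
Step 3 — With the output port shorted to ground, the output series arm Z2 runs from the junction to ground; the shunt arm Z3 also runs from the junction to ground. They appear in parallel: Z3 || Z2 = 0 - j434 Ω.
Step 4 — Series with input arm Z1: Z_in = Z1 + (Z3 || Z2) = 843 - j434 Ω = 948.1∠-27.2° Ω.
Step 5 — Power factor: PF = cos(φ) = Re(Z)/|Z| = 843/948.1 = 0.8891.
Step 6 — Type: Im(Z) = -434 ⇒ leading (phase φ = -27.2°).

PF = 0.8891 (leading, φ = -27.2°)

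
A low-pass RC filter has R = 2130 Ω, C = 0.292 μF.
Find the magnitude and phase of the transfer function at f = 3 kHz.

Step 1 — Angular frequency: ω = 2π·3000 = 1.885e+04 rad/s.
Step 2 — Transfer function: H(jω) = 1/(1 + jωRC).
Step 3 — Denominator: 1 + jωRC = 1 + j·1.885e+04·2130·2.92e-07 = 1 + j11.72.
Step 4 — H = 0.007223 - j0.08468.
Step 5 — Magnitude: |H| = 0.08499 (-21.4 dB); phase: φ = -85.1°.

|H| = 0.08499 (-21.4 dB), φ = -85.1°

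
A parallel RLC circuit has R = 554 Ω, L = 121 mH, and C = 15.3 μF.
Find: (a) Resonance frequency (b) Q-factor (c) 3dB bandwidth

Step 1 — Resonance: ω₀ = 1/√(LC) = 1/√(0.121·1.53e-05) = 735 rad/s.
Step 2 — f₀ = ω₀/(2π) = 117 Hz.
Step 3 — Parallel Q: Q = R/(ω₀L) = 554/(735·0.121) = 6.23.
Step 4 — Bandwidth: Δω = ω₀/Q = 118 rad/s; BW = Δω/(2π) = 18.78 Hz.

(a) f₀ = 117 Hz  (b) Q = 6.23  (c) BW = 18.78 Hz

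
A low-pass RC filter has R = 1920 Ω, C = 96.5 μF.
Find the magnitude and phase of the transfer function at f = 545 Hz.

Step 1 — Angular frequency: ω = 2π·545 = 3424 rad/s.
Step 2 — Transfer function: H(jω) = 1/(1 + jωRC).
Step 3 — Denominator: 1 + jωRC = 1 + j·3424·1920·9.65e-05 = 1 + j634.5.
Step 4 — H = 2.484e-06 - j0.001576.
Step 5 — Magnitude: |H| = 0.001576 (-56.0 dB); phase: φ = -89.9°.

|H| = 0.001576 (-56.0 dB), φ = -89.9°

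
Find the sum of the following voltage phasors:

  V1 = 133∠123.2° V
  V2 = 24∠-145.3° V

Step 1 — Convert each phasor to rectangular form:
  V1 = 133·(cos(123.2°) + j·sin(123.2°)) = -72.83 + j111.3 V
  V2 = 24·(cos(-145.3°) + j·sin(-145.3°)) = -19.73 - j13.66 V
Step 2 — Sum components: V_total = -92.56 + j97.63 V.
Step 3 — Convert to polar: |V_total| = 134.5 V, ∠V_total = 133.5°.

V_total = 134.5∠133.5° V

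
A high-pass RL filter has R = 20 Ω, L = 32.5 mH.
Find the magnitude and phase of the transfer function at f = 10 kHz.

Step 1 — Angular frequency: ω = 2π·1e+04 = 6.283e+04 rad/s.
Step 2 — Transfer function: H(jω) = jωL/(R + jωL).
Step 3 — Numerator jωL = j·2042; denominator R + jωL = 20 + j2042.
Step 4 — H = 0.9999 + j0.009793.
Step 5 — Magnitude: |H| = 1 (-0.0 dB); phase: φ = 0.6°.

|H| = 1 (-0.0 dB), φ = 0.6°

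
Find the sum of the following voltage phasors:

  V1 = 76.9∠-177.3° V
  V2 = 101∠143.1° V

Step 1 — Convert each phasor to rectangular form:
  V1 = 76.9·(cos(-177.3°) + j·sin(-177.3°)) = -76.81 - j3.622 V
  V2 = 101·(cos(143.1°) + j·sin(143.1°)) = -80.77 + j60.64 V
Step 2 — Sum components: V_total = -157.6 + j57.02 V.
Step 3 — Convert to polar: |V_total| = 167.6 V, ∠V_total = 160.1°.

V_total = 167.6∠160.1° V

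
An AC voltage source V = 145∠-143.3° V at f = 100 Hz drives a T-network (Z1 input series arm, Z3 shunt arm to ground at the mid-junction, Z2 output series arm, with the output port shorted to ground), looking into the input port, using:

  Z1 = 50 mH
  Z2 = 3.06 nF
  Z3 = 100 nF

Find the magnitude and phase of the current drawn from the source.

Step 1 — Angular frequency: ω = 2π·f = 2π·100 = 628.3 rad/s.
Step 2 — Component impedances:
  Z1: Z = jωL = j·628.3·0.05 = 0 + j31.42 Ω
  Z2: Z = 1/(jωC) = -j/(ω·C) = 0 - j5.201e+05 Ω
  Z3: Z = 1/(jωC) = -j/(ω·C) = 0 - j1.592e+04 Ω
Step 3 — With the output port shorted to ground, the output series arm Z2 runs from the junction to ground; the shunt arm Z3 also runs from the junction to ground. They appear in parallel: Z3 || Z2 = 0 - j1.544e+04 Ω.
Step 4 — Series with input arm Z1: Z_in = Z1 + (Z3 || Z2) = 0 - j1.541e+04 Ω = 1.541e+04∠-90.0° Ω.
Step 5 — Source phasor: V = 145∠-143.3° V = -116.3 - j86.66 V.
Step 6 — Ohm's law: I = V / Z_total = (-116.3 - j86.66) / (0 - j1.541e+04) = 0.005623 - j0.007544 A.
Step 7 — Convert to polar: |I| = 0.009409 A, ∠I = -53.3°.

I = 0.009409∠-53.3° A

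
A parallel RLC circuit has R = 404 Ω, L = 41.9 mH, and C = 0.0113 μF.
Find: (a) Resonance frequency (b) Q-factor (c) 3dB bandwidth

Step 1 — Resonance: ω₀ = 1/√(LC) = 1/√(0.0419·1.13e-08) = 4.596e+04 rad/s.
Step 2 — f₀ = ω₀/(2π) = 7314 Hz.
Step 3 — Parallel Q: Q = R/(ω₀L) = 404/(4.596e+04·0.0419) = 0.2098.
Step 4 — Bandwidth: Δω = ω₀/Q = 2.19e+05 rad/s; BW = Δω/(2π) = 3.486e+04 Hz.

(a) f₀ = 7314 Hz  (b) Q = 0.2098  (c) BW = 3.486e+04 Hz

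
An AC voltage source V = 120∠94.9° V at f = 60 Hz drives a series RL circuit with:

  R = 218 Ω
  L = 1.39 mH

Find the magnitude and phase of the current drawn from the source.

Step 1 — Angular frequency: ω = 2π·f = 2π·60 = 377 rad/s.
Step 2 — Component impedances:
  R: Z = R = 218 Ω
  L: Z = jωL = j·377·0.00139 = 0 + j0.524 Ω
Step 3 — Series combination: Z_total = R + L = 218 + j0.524 Ω = 218∠0.1° Ω.
Step 4 — Source phasor: V = 120∠94.9° V = -10.25 + j119.6 V.
Step 5 — Ohm's law: I = V / Z_total = (-10.25 + j119.6) / (218 + j0.524) = -0.0457 + j0.5486 A.
Step 6 — Convert to polar: |I| = 0.5505 A, ∠I = 94.8°.

I = 0.5505∠94.8° A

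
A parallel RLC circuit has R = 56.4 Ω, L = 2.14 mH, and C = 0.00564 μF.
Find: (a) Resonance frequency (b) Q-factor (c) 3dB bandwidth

Step 1 — Resonance: ω₀ = 1/√(LC) = 1/√(0.00214·5.64e-09) = 2.878e+05 rad/s.
Step 2 — f₀ = ω₀/(2π) = 4.581e+04 Hz.
Step 3 — Parallel Q: Q = R/(ω₀L) = 56.4/(2.878e+05·0.00214) = 0.09156.
Step 4 — Bandwidth: Δω = ω₀/Q = 3.144e+06 rad/s; BW = Δω/(2π) = 5.003e+05 Hz.

(a) f₀ = 4.581e+04 Hz  (b) Q = 0.09156  (c) BW = 5.003e+05 Hz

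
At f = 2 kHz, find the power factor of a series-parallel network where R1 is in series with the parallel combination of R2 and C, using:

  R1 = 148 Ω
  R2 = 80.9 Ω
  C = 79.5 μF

Step 1 — Angular frequency: ω = 2π·f = 2π·2000 = 1.257e+04 rad/s.
Step 2 — Component impedances:
  R1: Z = R = 148 Ω
  R2: Z = R = 80.9 Ω
  C: Z = 1/(jωC) = -j/(ω·C) = 0 - j1.001 Ω
Step 3 — Parallel branch: R2 || C = 1/(1/R2 + 1/C) = 0.01238 - j1.001 Ω.
Step 4 — Series with R1: Z_total = R1 + (R2 || C) = 148 - j1.001 Ω = 148∠-0.4° Ω.
Step 5 — Power factor: PF = cos(φ) = Re(Z)/|Z| = 148/148 = 1.
Step 6 — Type: Im(Z) = -1.001 ⇒ leading (phase φ = -0.4°).

PF = 1 (leading, φ = -0.4°)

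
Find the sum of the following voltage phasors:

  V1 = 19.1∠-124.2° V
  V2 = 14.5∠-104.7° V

Step 1 — Convert each phasor to rectangular form:
  V1 = 19.1·(cos(-124.2°) + j·sin(-124.2°)) = -10.74 - j15.8 V
  V2 = 14.5·(cos(-104.7°) + j·sin(-104.7°)) = -3.679 - j14.03 V
Step 2 — Sum components: V_total = -14.42 - j29.82 V.
Step 3 — Convert to polar: |V_total| = 33.12 V, ∠V_total = -115.8°.

V_total = 33.12∠-115.8° V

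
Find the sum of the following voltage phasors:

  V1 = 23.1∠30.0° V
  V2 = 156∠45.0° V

Step 1 — Convert each phasor to rectangular form:
  V1 = 23.1·(cos(30.0°) + j·sin(30.0°)) = 20.01 + j11.55 V
  V2 = 156·(cos(45.0°) + j·sin(45.0°)) = 110.3 + j110.3 V
Step 2 — Sum components: V_total = 130.3 + j121.9 V.
Step 3 — Convert to polar: |V_total| = 178.4 V, ∠V_total = 43.1°.

V_total = 178.4∠43.1° V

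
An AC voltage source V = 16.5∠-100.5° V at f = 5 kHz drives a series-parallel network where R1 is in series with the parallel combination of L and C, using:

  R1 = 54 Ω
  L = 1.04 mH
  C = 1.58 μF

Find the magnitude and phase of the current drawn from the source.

Step 1 — Angular frequency: ω = 2π·f = 2π·5000 = 3.142e+04 rad/s.
Step 2 — Component impedances:
  R1: Z = R = 54 Ω
  L: Z = jωL = j·3.142e+04·0.00104 = 0 + j32.67 Ω
  C: Z = 1/(jωC) = -j/(ω·C) = 0 - j20.15 Ω
Step 3 — Parallel branch: L || C = 1/(1/L + 1/C) = 0 - j52.55 Ω.
Step 4 — Series with R1: Z_total = R1 + (L || C) = 54 - j52.55 Ω = 75.35∠-44.2° Ω.
Step 5 — Source phasor: V = 16.5∠-100.5° V = -3.007 - j16.22 V.
Step 6 — Ohm's law: I = V / Z_total = (-3.007 - j16.22) / (54 - j52.55) = 0.1216 - j0.1821 A.
Step 7 — Convert to polar: |I| = 0.219 A, ∠I = -56.3°.

I = 0.219∠-56.3° A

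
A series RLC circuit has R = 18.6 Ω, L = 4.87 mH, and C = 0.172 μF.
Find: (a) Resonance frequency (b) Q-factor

Step 1 — Resonance condition Im(Z)=0 gives ω₀ = 1/√(LC).
Step 2 — ω₀ = 1/√(0.00487·1.72e-07) = 3.455e+04 rad/s.
Step 3 — f₀ = ω₀/(2π) = 5499 Hz.
Step 4 — Series Q: Q = ω₀L/R = 3.455e+04·0.00487/18.6 = 9.047.

(a) f₀ = 5499 Hz  (b) Q = 9.047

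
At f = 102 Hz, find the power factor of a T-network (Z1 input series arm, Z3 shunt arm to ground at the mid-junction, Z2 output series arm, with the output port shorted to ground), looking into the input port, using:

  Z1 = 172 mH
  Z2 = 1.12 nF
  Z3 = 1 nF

Step 1 — Angular frequency: ω = 2π·f = 2π·102 = 640.9 rad/s.
Step 2 — Component impedances:
  Z1: Z = jωL = j·640.9·0.172 = 0 + j110.2 Ω
  Z2: Z = 1/(jωC) = -j/(ω·C) = 0 - j1.393e+06 Ω
  Z3: Z = 1/(jωC) = -j/(ω·C) = 0 - j1.56e+06 Ω
Step 3 — With the output port shorted to ground, the output series arm Z2 runs from the junction to ground; the shunt arm Z3 also runs from the junction to ground. They appear in parallel: Z3 || Z2 = 0 - j7.36e+05 Ω.
Step 4 — Series with input arm Z1: Z_in = Z1 + (Z3 || Z2) = 0 - j7.359e+05 Ω = 7.359e+05∠-90.0° Ω.
Step 5 — Power factor: PF = cos(φ) = Re(Z)/|Z| = 0/7.359e+05 = 0.
Step 6 — Type: Im(Z) = -7.359e+05 ⇒ leading (phase φ = -90.0°).

PF = 0 (leading, φ = -90.0°)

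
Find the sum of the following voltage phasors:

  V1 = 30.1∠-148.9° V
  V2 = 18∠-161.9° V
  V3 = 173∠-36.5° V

Step 1 — Convert each phasor to rectangular form:
  V1 = 30.1·(cos(-148.9°) + j·sin(-148.9°)) = -25.77 - j15.55 V
  V2 = 18·(cos(-161.9°) + j·sin(-161.9°)) = -17.11 - j5.592 V
  V3 = 173·(cos(-36.5°) + j·sin(-36.5°)) = 139.1 - j102.9 V
Step 2 — Sum components: V_total = 96.18 - j124 V.
Step 3 — Convert to polar: |V_total| = 157 V, ∠V_total = -52.2°.

V_total = 157∠-52.2° V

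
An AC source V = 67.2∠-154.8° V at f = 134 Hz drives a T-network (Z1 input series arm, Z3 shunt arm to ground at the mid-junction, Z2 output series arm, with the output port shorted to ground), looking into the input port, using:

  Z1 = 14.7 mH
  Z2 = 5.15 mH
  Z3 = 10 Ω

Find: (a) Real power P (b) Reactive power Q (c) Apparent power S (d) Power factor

Step 1 — Angular frequency: ω = 2π·f = 2π·134 = 841.9 rad/s.
Step 2 — Component impedances:
  Z1: Z = jωL = j·841.9·0.0147 = 0 + j12.38 Ω
  Z2: Z = jωL = j·841.9·0.00515 = 0 + j4.336 Ω
  Z3: Z = R = 10 Ω
Step 3 — With the output port shorted to ground, the output series arm Z2 runs from the junction to ground; the shunt arm Z3 also runs from the junction to ground. They appear in parallel: Z3 || Z2 = 1.583 + j3.65 Ω.
Step 4 — Series with input arm Z1: Z_in = Z1 + (Z3 || Z2) = 1.583 + j16.03 Ω = 16.1∠84.4° Ω.
Step 5 — Source phasor: V = 67.2∠-154.8° V = -60.8 - j28.61 V.
Step 6 — Current: I = V / Z = -2.139 + j3.583 A = 4.173∠120.8° A.
Step 7 — Complex power: S = V·I* = 27.56 + j279.1 VA.
Step 8 — Real power: P = Re(S) = 27.56 W.
Step 9 — Reactive power: Q = Im(S) = 279.1 VAR.
Step 10 — Apparent power: |S| = 280.4 VA.
Step 11 — Power factor: PF = P/|S| = 0.09827 (lagging).

(a) P = 27.56 W  (b) Q = 279.1 VAR  (c) S = 280.4 VA  (d) PF = 0.09827 (lagging)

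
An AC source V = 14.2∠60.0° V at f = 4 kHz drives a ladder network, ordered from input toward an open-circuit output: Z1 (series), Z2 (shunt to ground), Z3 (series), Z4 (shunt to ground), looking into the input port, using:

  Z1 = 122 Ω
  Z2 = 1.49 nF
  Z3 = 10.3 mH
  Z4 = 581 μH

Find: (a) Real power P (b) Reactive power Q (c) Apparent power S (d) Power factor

Step 1 — Angular frequency: ω = 2π·f = 2π·4000 = 2.513e+04 rad/s.
Step 2 — Component impedances:
  Z1: Z = R = 122 Ω
  Z2: Z = 1/(jωC) = -j/(ω·C) = 0 - j2.67e+04 Ω
  Z3: Z = jωL = j·2.513e+04·0.0103 = 0 + j258.9 Ω
  Z4: Z = jωL = j·2.513e+04·0.000581 = 0 + j14.6 Ω
Step 3 — Ladder network (open output): work backward from the far end, alternating series and parallel combinations. Z_in = 122 + j276.3 Ω = 302∠66.2° Ω.
Step 4 — Source phasor: V = 14.2∠60.0° V = 7.1 + j12.3 V.
Step 5 — Current: I = V / Z = 0.04674 - j0.005058 A = 0.04701∠-6.2° A.
Step 6 — Complex power: S = V·I* = 0.2697 + j0.6107 VA.
Step 7 — Real power: P = Re(S) = 0.2697 W.
Step 8 — Reactive power: Q = Im(S) = 0.6107 VAR.
Step 9 — Apparent power: |S| = 0.6676 VA.
Step 10 — Power factor: PF = P/|S| = 0.4039 (lagging).

(a) P = 0.2697 W  (b) Q = 0.6107 VAR  (c) S = 0.6676 VA  (d) PF = 0.4039 (lagging)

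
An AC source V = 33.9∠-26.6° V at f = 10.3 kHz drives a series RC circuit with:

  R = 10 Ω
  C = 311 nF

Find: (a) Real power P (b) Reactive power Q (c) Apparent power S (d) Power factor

Step 1 — Angular frequency: ω = 2π·f = 2π·1.03e+04 = 6.472e+04 rad/s.
Step 2 — Component impedances:
  R: Z = R = 10 Ω
  C: Z = 1/(jωC) = -j/(ω·C) = 0 - j49.68 Ω
Step 3 — Series combination: Z_total = R + C = 10 - j49.68 Ω = 50.68∠-78.6° Ω.
Step 4 — Source phasor: V = 33.9∠-26.6° V = 30.31 - j15.18 V.
Step 5 — Current: I = V / Z = 0.4116 + j0.5272 A = 0.6689∠52.0° A.
Step 6 — Complex power: S = V·I* = 4.474 - j22.23 VA.
Step 7 — Real power: P = Re(S) = 4.474 W.
Step 8 — Reactive power: Q = Im(S) = -22.23 VAR.
Step 9 — Apparent power: |S| = 22.68 VA.
Step 10 — Power factor: PF = P/|S| = 0.1973 (leading).

(a) P = 4.474 W  (b) Q = -22.23 VAR  (c) S = 22.68 VA  (d) PF = 0.1973 (leading)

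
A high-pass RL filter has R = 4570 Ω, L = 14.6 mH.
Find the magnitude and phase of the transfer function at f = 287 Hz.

Step 1 — Angular frequency: ω = 2π·287 = 1803 rad/s.
Step 2 — Transfer function: H(jω) = jωL/(R + jωL).
Step 3 — Numerator jωL = j·26.33; denominator R + jωL = 4570 + j26.33.
Step 4 — H = 3.319e-05 + j0.005761.
Step 5 — Magnitude: |H| = 0.005761 (-44.8 dB); phase: φ = 89.7°.

|H| = 0.005761 (-44.8 dB), φ = 89.7°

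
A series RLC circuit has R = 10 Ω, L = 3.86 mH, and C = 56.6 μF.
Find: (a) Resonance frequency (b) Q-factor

Step 1 — Resonance condition Im(Z)=0 gives ω₀ = 1/√(LC).
Step 2 — ω₀ = 1/√(0.00386·5.66e-05) = 2139 rad/s.
Step 3 — f₀ = ω₀/(2π) = 340.5 Hz.
Step 4 — Series Q: Q = ω₀L/R = 2139·0.00386/10 = 0.8258.

(a) f₀ = 340.5 Hz  (b) Q = 0.8258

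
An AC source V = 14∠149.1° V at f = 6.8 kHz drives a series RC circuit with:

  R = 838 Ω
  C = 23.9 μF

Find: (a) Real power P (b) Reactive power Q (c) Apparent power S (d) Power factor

Step 1 — Angular frequency: ω = 2π·f = 2π·6800 = 4.273e+04 rad/s.
Step 2 — Component impedances:
  R: Z = R = 838 Ω
  C: Z = 1/(jωC) = -j/(ω·C) = 0 - j0.9793 Ω
Step 3 — Series combination: Z_total = R + C = 838 - j0.9793 Ω = 838∠-0.1° Ω.
Step 4 — Source phasor: V = 14∠149.1° V = -12.01 + j7.19 V.
Step 5 — Current: I = V / Z = -0.01435 + j0.008563 A = 0.01671∠149.2° A.
Step 6 — Complex power: S = V·I* = 0.2339 - j0.0002733 VA.
Step 7 — Real power: P = Re(S) = 0.2339 W.
Step 8 — Reactive power: Q = Im(S) = -0.0002733 VAR.
Step 9 — Apparent power: |S| = 0.2339 VA.
Step 10 — Power factor: PF = P/|S| = 1 (leading).

(a) P = 0.2339 W  (b) Q = -0.0002733 VAR  (c) S = 0.2339 VA  (d) PF = 1 (leading)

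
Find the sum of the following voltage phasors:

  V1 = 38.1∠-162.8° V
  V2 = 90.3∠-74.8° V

Step 1 — Convert each phasor to rectangular form:
  V1 = 38.1·(cos(-162.8°) + j·sin(-162.8°)) = -36.4 - j11.27 V
  V2 = 90.3·(cos(-74.8°) + j·sin(-74.8°)) = 23.68 - j87.14 V
Step 2 — Sum components: V_total = -12.72 - j98.41 V.
Step 3 — Convert to polar: |V_total| = 99.23 V, ∠V_total = -97.4°.

V_total = 99.23∠-97.4° V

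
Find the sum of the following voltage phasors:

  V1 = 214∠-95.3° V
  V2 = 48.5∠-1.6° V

Step 1 — Convert each phasor to rectangular form:
  V1 = 214·(cos(-95.3°) + j·sin(-95.3°)) = -19.77 - j213.1 V
  V2 = 48.5·(cos(-1.6°) + j·sin(-1.6°)) = 48.48 - j1.354 V
Step 2 — Sum components: V_total = 28.71 - j214.4 V.
Step 3 — Convert to polar: |V_total| = 216.4 V, ∠V_total = -82.4°.

V_total = 216.4∠-82.4° V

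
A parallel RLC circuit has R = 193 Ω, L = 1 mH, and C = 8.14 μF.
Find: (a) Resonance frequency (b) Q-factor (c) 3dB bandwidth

Step 1 — Resonance: ω₀ = 1/√(LC) = 1/√(0.001·8.14e-06) = 1.108e+04 rad/s.
Step 2 — f₀ = ω₀/(2π) = 1764 Hz.
Step 3 — Parallel Q: Q = R/(ω₀L) = 193/(1.108e+04·0.001) = 17.41.
Step 4 — Bandwidth: Δω = ω₀/Q = 636.5 rad/s; BW = Δω/(2π) = 101.3 Hz.

(a) f₀ = 1764 Hz  (b) Q = 17.41  (c) BW = 101.3 Hz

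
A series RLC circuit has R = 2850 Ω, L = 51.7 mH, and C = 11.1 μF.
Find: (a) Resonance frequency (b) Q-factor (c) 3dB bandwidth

Step 1 — Resonance: ω₀ = 1/√(LC) = 1/√(0.0517·1.11e-05) = 1320 rad/s.
Step 2 — f₀ = ω₀/(2π) = 210.1 Hz.
Step 3 — Series Q: Q = ω₀L/R = 1320·0.0517/2850 = 0.02395.
Step 4 — Bandwidth: Δω = ω₀/Q = 5.513e+04 rad/s; BW = Δω/(2π) = 8774 Hz.

(a) f₀ = 210.1 Hz  (b) Q = 0.02395  (c) BW = 8774 Hz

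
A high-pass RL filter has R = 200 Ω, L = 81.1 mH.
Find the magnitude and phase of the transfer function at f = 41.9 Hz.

Step 1 — Angular frequency: ω = 2π·41.9 = 263.3 rad/s.
Step 2 — Transfer function: H(jω) = jωL/(R + jωL).
Step 3 — Numerator jωL = j·21.35; denominator R + jωL = 200 + j21.35.
Step 4 — H = 0.01127 + j0.1056.
Step 5 — Magnitude: |H| = 0.1062 (-19.5 dB); phase: φ = 83.9°.

|H| = 0.1062 (-19.5 dB), φ = 83.9°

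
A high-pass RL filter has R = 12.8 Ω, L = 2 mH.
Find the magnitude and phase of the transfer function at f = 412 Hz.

Step 1 — Angular frequency: ω = 2π·412 = 2589 rad/s.
Step 2 — Transfer function: H(jω) = jωL/(R + jωL).
Step 3 — Numerator jωL = j·5.177; denominator R + jωL = 12.8 + j5.177.
Step 4 — H = 0.1406 + j0.3476.
Step 5 — Magnitude: |H| = 0.375 (-8.5 dB); phase: φ = 68.0°.

|H| = 0.375 (-8.5 dB), φ = 68.0°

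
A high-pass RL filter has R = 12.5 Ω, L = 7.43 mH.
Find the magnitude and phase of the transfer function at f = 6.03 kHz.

Step 1 — Angular frequency: ω = 2π·6030 = 3.789e+04 rad/s.
Step 2 — Transfer function: H(jω) = jωL/(R + jωL).
Step 3 — Numerator jωL = j·281.5; denominator R + jωL = 12.5 + j281.5.
Step 4 — H = 0.998 + j0.04432.
Step 5 — Magnitude: |H| = 0.999 (-0.0 dB); phase: φ = 2.5°.

|H| = 0.999 (-0.0 dB), φ = 2.5°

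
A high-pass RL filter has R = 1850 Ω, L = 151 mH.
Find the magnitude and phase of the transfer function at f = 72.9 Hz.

Step 1 — Angular frequency: ω = 2π·72.9 = 458 rad/s.
Step 2 — Transfer function: H(jω) = jωL/(R + jωL).
Step 3 — Numerator jωL = j·69.16; denominator R + jωL = 1850 + j69.16.
Step 4 — H = 0.001396 + j0.03733.
Step 5 — Magnitude: |H| = 0.03736 (-28.6 dB); phase: φ = 87.9°.

|H| = 0.03736 (-28.6 dB), φ = 87.9°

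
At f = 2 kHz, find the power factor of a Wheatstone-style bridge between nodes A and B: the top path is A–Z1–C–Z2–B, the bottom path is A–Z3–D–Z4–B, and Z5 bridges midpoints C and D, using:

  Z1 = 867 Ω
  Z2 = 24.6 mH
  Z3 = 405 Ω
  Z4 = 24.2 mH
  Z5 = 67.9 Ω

Step 1 — Angular frequency: ω = 2π·f = 2π·2000 = 1.257e+04 rad/s.
Step 2 — Component impedances:
  Z1: Z = R = 867 Ω
  Z2: Z = jωL = j·1.257e+04·0.0246 = 0 + j309.1 Ω
  Z3: Z = R = 405 Ω
  Z4: Z = jωL = j·1.257e+04·0.0242 = 0 + j304.1 Ω
  Z5: Z = R = 67.9 Ω
Step 3 — Bridge requires nodal analysis (the Z5 bridge couples midpoints C and D, so the two paths cannot be reduced to a simple series/parallel combination). Setting node B to ground and injecting 1 A at node A, the 3-node admittance system at A, C, D solves to V_A = Z_AB = 278.1 + j153.5 Ω = 317.6∠28.9° Ω.
Step 4 — Power factor: PF = cos(φ) = Re(Z)/|Z| = 278.06/317.62 = 0.8754.
Step 5 — Type: Im(Z) = 153.5 ⇒ lagging (phase φ = 28.9°).

PF = 0.8754 (lagging, φ = 28.9°)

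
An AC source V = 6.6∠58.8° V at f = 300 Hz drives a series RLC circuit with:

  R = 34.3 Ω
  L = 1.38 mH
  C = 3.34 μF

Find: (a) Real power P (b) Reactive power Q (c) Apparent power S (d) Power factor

Step 1 — Angular frequency: ω = 2π·f = 2π·300 = 1885 rad/s.
Step 2 — Component impedances:
  R: Z = R = 34.3 Ω
  L: Z = jωL = j·1885·0.00138 = 0 + j2.601 Ω
  C: Z = 1/(jωC) = -j/(ω·C) = 0 - j158.8 Ω
Step 3 — Series combination: Z_total = R + L + C = 34.3 - j156.2 Ω = 160∠-77.6° Ω.
Step 4 — Source phasor: V = 6.6∠58.8° V = 3.419 + j5.645 V.
Step 5 — Current: I = V / Z = -0.02989 + j0.02845 A = 0.04126∠136.4° A.
Step 6 — Complex power: S = V·I* = 0.0584 - j0.266 VA.
Step 7 — Real power: P = Re(S) = 0.0584 W.
Step 8 — Reactive power: Q = Im(S) = -0.266 VAR.
Step 9 — Apparent power: |S| = 0.2723 VA.
Step 10 — Power factor: PF = P/|S| = 0.2144 (leading).

(a) P = 0.0584 W  (b) Q = -0.266 VAR  (c) S = 0.2723 VA  (d) PF = 0.2144 (leading)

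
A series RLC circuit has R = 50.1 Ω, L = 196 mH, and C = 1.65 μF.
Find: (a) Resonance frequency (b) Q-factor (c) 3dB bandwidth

Step 1 — Resonance condition Im(Z)=0 gives ω₀ = 1/√(LC).
Step 2 — ω₀ = 1/√(0.196·1.65e-06) = 1758 rad/s.
Step 3 — f₀ = ω₀/(2π) = 279.9 Hz.
Step 4 — Series Q: Q = ω₀L/R = 1758·0.196/50.1 = 6.879.
Step 5 — 3dB bandwidth: Δω = ω₀/Q = 255.6 rad/s; BW = Δω/(2π) = 40.68 Hz.

(a) f₀ = 279.9 Hz  (b) Q = 6.879  (c) BW = 40.68 Hz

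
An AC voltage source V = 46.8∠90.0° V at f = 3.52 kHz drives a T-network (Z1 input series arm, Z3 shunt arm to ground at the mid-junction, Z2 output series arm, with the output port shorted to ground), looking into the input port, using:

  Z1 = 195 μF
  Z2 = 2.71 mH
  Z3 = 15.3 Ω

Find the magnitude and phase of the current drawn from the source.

Step 1 — Angular frequency: ω = 2π·f = 2π·3520 = 2.212e+04 rad/s.
Step 2 — Component impedances:
  Z1: Z = 1/(jωC) = -j/(ω·C) = 0 - j0.2319 Ω
  Z2: Z = jωL = j·2.212e+04·0.00271 = 0 + j59.94 Ω
  Z3: Z = R = 15.3 Ω
Step 3 — With the output port shorted to ground, the output series arm Z2 runs from the junction to ground; the shunt arm Z3 also runs from the junction to ground. They appear in parallel: Z3 || Z2 = 14.36 + j3.667 Ω.
Step 4 — Series with input arm Z1: Z_in = Z1 + (Z3 || Z2) = 14.36 + j3.435 Ω = 14.77∠13.4° Ω.
Step 5 — Source phasor: V = 46.8∠90.0° V = 0 + j46.8 V.
Step 6 — Ohm's law: I = V / Z_total = (0 + j46.8) / (14.36 + j3.435) = 0.737 + j3.082 A.
Step 7 — Convert to polar: |I| = 3.169 A, ∠I = 76.6°.

I = 3.169∠76.6° A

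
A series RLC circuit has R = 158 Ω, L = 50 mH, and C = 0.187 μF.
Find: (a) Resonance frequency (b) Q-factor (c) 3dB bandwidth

Step 1 — Resonance condition Im(Z)=0 gives ω₀ = 1/√(LC).
Step 2 — ω₀ = 1/√(0.05·1.87e-07) = 1.034e+04 rad/s.
Step 3 — f₀ = ω₀/(2π) = 1646 Hz.
Step 4 — Series Q: Q = ω₀L/R = 1.034e+04·0.05/158 = 3.273.
Step 5 — 3dB bandwidth: Δω = ω₀/Q = 3160 rad/s; BW = Δω/(2π) = 502.9 Hz.

(a) f₀ = 1646 Hz  (b) Q = 3.273  (c) BW = 502.9 Hz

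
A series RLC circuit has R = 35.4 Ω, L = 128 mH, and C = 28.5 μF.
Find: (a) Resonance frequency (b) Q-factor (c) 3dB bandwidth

Step 1 — Resonance: ω₀ = 1/√(LC) = 1/√(0.128·2.85e-05) = 523.6 rad/s.
Step 2 — f₀ = ω₀/(2π) = 83.33 Hz.
Step 3 — Series Q: Q = ω₀L/R = 523.6·0.128/35.4 = 1.893.
Step 4 — Bandwidth: Δω = ω₀/Q = 276.6 rad/s; BW = Δω/(2π) = 44.02 Hz.

(a) f₀ = 83.33 Hz  (b) Q = 1.893  (c) BW = 44.02 Hz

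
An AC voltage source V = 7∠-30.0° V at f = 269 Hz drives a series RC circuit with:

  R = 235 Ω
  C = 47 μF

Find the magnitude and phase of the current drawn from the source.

Step 1 — Angular frequency: ω = 2π·f = 2π·269 = 1690 rad/s.
Step 2 — Component impedances:
  R: Z = R = 235 Ω
  C: Z = 1/(jωC) = -j/(ω·C) = 0 - j12.59 Ω
Step 3 — Series combination: Z_total = R + C = 235 - j12.59 Ω = 235.3∠-3.1° Ω.
Step 4 — Source phasor: V = 7∠-30.0° V = 6.062 - j3.5 V.
Step 5 — Ohm's law: I = V / Z_total = (6.062 - j3.5) / (235 - j12.59) = 0.02652 - j0.01347 A.
Step 6 — Convert to polar: |I| = 0.02974 A, ∠I = -26.9°.

I = 0.02974∠-26.9° A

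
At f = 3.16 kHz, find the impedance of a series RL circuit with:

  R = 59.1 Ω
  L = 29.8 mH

Step 1 — Angular frequency: ω = 2π·f = 2π·3160 = 1.985e+04 rad/s.
Step 2 — Component impedances:
  R: Z = R = 59.1 Ω
  L: Z = jωL = j·1.985e+04·0.0298 = 0 + j591.7 Ω
Step 3 — Series combination: Z_total = R + L = 59.1 + j591.7 Ω = 594.6∠84.3° Ω.

Z = 59.1 + j591.7 Ω = 594.6∠84.3° Ω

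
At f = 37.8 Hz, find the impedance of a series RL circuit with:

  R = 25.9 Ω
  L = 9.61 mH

Step 1 — Angular frequency: ω = 2π·f = 2π·37.8 = 237.5 rad/s.
Step 2 — Component impedances:
  R: Z = R = 25.9 Ω
  L: Z = jωL = j·237.5·0.00961 = 0 + j2.282 Ω
Step 3 — Series combination: Z_total = R + L = 25.9 + j2.282 Ω = 26∠5.0° Ω.

Z = 25.9 + j2.282 Ω = 26∠5.0° Ω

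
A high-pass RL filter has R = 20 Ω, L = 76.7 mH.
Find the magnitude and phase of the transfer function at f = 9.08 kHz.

Step 1 — Angular frequency: ω = 2π·9080 = 5.705e+04 rad/s.
Step 2 — Transfer function: H(jω) = jωL/(R + jωL).
Step 3 — Numerator jωL = j·4376; denominator R + jωL = 20 + j4376.
Step 4 — H = 1 + j0.00457.
Step 5 — Magnitude: |H| = 1 (-0.0 dB); phase: φ = 0.3°.

|H| = 1 (-0.0 dB), φ = 0.3°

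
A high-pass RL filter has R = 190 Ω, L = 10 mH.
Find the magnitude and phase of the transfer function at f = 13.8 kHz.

Step 1 — Angular frequency: ω = 2π·1.38e+04 = 8.671e+04 rad/s.
Step 2 — Transfer function: H(jω) = jωL/(R + jωL).
Step 3 — Numerator jωL = j·867.1; denominator R + jωL = 190 + j867.1.
Step 4 — H = 0.9542 + j0.2091.
Step 5 — Magnitude: |H| = 0.9768 (-0.2 dB); phase: φ = 12.4°.

|H| = 0.9768 (-0.2 dB), φ = 12.4°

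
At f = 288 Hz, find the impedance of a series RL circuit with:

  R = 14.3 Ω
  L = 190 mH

Step 1 — Angular frequency: ω = 2π·f = 2π·288 = 1810 rad/s.
Step 2 — Component impedances:
  R: Z = R = 14.3 Ω
  L: Z = jωL = j·1810·0.19 = 0 + j343.8 Ω
Step 3 — Series combination: Z_total = R + L = 14.3 + j343.8 Ω = 344.1∠87.6° Ω.

Z = 14.3 + j343.8 Ω = 344.1∠87.6° Ω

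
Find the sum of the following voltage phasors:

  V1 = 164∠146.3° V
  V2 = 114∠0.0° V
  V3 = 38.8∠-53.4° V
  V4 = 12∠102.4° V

Step 1 — Convert each phasor to rectangular form:
  V1 = 164·(cos(146.3°) + j·sin(146.3°)) = -136.4 + j90.99 V
  V2 = 114·(cos(0.0°) + j·sin(0.0°)) = 114 V
  V3 = 38.8·(cos(-53.4°) + j·sin(-53.4°)) = 23.13 - j31.15 V
  V4 = 12·(cos(102.4°) + j·sin(102.4°)) = -2.577 + j11.72 V
Step 2 — Sum components: V_total = -1.884 + j71.57 V.
Step 3 — Convert to polar: |V_total| = 71.59 V, ∠V_total = 91.5°.

V_total = 71.59∠91.5° V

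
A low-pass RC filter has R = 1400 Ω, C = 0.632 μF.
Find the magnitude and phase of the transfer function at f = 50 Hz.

Step 1 — Angular frequency: ω = 2π·50 = 314.2 rad/s.
Step 2 — Transfer function: H(jω) = 1/(1 + jωRC).
Step 3 — Denominator: 1 + jωRC = 1 + j·314.2·1400·6.32e-07 = 1 + j0.278.
Step 4 — H = 0.9283 - j0.258.
Step 5 — Magnitude: |H| = 0.9635 (-0.3 dB); phase: φ = -15.5°.

|H| = 0.9635 (-0.3 dB), φ = -15.5°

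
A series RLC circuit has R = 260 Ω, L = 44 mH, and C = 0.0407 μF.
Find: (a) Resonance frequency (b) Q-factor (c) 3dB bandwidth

Step 1 — Resonance: ω₀ = 1/√(LC) = 1/√(0.044·4.07e-08) = 2.363e+04 rad/s.
Step 2 — f₀ = ω₀/(2π) = 3761 Hz.
Step 3 — Series Q: Q = ω₀L/R = 2.363e+04·0.044/260 = 3.999.
Step 4 — Bandwidth: Δω = ω₀/Q = 5909 rad/s; BW = Δω/(2π) = 940.5 Hz.

(a) f₀ = 3761 Hz  (b) Q = 3.999  (c) BW = 940.5 Hz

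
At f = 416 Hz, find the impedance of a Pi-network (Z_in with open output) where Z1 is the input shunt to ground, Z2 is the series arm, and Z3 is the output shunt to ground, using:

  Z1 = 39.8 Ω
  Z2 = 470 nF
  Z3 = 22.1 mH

Step 1 — Angular frequency: ω = 2π·f = 2π·416 = 2614 rad/s.
Step 2 — Component impedances:
  Z1: Z = R = 39.8 Ω
  Z2: Z = 1/(jωC) = -j/(ω·C) = 0 - j814 Ω
  Z3: Z = jωL = j·2614·0.0221 = 0 + j57.77 Ω
Step 3 — With open output, the series arm Z2 and the output shunt Z3 appear in series to ground: Z2 + Z3 = 0 - j756.2 Ω.
Step 4 — Parallel with input shunt Z1: Z_in = Z1 || (Z2 + Z3) = 39.69 - j2.089 Ω = 39.74∠-3.0° Ω.

Z = 39.69 - j2.089 Ω = 39.74∠-3.0° Ω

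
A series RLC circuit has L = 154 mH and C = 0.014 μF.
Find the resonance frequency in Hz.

Step 1 — Resonance condition Im(Z)=0 gives ω₀ = 1/√(LC).
Step 2 — ω₀ = 1/√(0.154·1.4e-08) = 2.154e+04 rad/s.
Step 3 — f₀ = ω₀/(2π) = 3428 Hz.

f₀ = 3428 Hz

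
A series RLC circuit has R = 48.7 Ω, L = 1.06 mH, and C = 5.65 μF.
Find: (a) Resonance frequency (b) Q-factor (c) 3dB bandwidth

Step 1 — Resonance: ω₀ = 1/√(LC) = 1/√(0.00106·5.65e-06) = 1.292e+04 rad/s.
Step 2 — f₀ = ω₀/(2π) = 2057 Hz.
Step 3 — Series Q: Q = ω₀L/R = 1.292e+04·0.00106/48.7 = 0.2813.
Step 4 — Bandwidth: Δω = ω₀/Q = 4.594e+04 rad/s; BW = Δω/(2π) = 7312 Hz.

(a) f₀ = 2057 Hz  (b) Q = 0.2813  (c) BW = 7312 Hz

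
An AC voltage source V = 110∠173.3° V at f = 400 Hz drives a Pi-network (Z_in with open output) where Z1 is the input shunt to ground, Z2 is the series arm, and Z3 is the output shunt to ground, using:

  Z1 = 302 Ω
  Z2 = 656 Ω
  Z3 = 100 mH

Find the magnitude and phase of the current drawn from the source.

Step 1 — Angular frequency: ω = 2π·f = 2π·400 = 2513 rad/s.
Step 2 — Component impedances:
  Z1: Z = R = 302 Ω
  Z2: Z = R = 656 Ω
  Z3: Z = jωL = j·2513·0.1 = 0 + j251.3 Ω
Step 3 — With open output, the series arm Z2 and the output shunt Z3 appear in series to ground: Z2 + Z3 = 656 + j251.3 Ω.
Step 4 — Parallel with input shunt Z1: Z_in = Z1 || (Z2 + Z3) = 212.9 + j23.37 Ω = 214.2∠6.3° Ω.
Step 5 — Source phasor: V = 110∠173.3° V = -109.2 + j12.83 V.
Step 6 — Ohm's law: I = V / Z_total = (-109.2 + j12.83) / (212.9 + j23.37) = -0.5004 + j0.1152 A.
Step 7 — Convert to polar: |I| = 0.5135 A, ∠I = 167.0°.

I = 0.5135∠167.0° A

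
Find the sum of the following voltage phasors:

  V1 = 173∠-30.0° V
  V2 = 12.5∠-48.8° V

Step 1 — Convert each phasor to rectangular form:
  V1 = 173·(cos(-30.0°) + j·sin(-30.0°)) = 149.8 - j86.5 V
  V2 = 12.5·(cos(-48.8°) + j·sin(-48.8°)) = 8.234 - j9.405 V
Step 2 — Sum components: V_total = 158.1 - j95.91 V.
Step 3 — Convert to polar: |V_total| = 184.9 V, ∠V_total = -31.2°.

V_total = 184.9∠-31.2° V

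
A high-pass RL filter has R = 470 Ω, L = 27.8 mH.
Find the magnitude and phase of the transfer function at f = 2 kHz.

Step 1 — Angular frequency: ω = 2π·2000 = 1.257e+04 rad/s.
Step 2 — Transfer function: H(jω) = jωL/(R + jωL).
Step 3 — Numerator jωL = j·349.3; denominator R + jωL = 470 + j349.3.
Step 4 — H = 0.3559 + j0.4788.
Step 5 — Magnitude: |H| = 0.5965 (-4.5 dB); phase: φ = 53.4°.

|H| = 0.5965 (-4.5 dB), φ = 53.4°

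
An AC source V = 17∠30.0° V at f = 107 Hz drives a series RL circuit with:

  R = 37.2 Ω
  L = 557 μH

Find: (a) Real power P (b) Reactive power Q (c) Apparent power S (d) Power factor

Step 1 — Angular frequency: ω = 2π·f = 2π·107 = 672.3 rad/s.
Step 2 — Component impedances:
  R: Z = R = 37.2 Ω
  L: Z = jωL = j·672.3·0.000557 = 0 + j0.3745 Ω
Step 3 — Series combination: Z_total = R + L = 37.2 + j0.3745 Ω = 37.2∠0.6° Ω.
Step 4 — Source phasor: V = 17∠30.0° V = 14.72 + j8.5 V.
Step 5 — Current: I = V / Z = 0.398 + j0.2245 A = 0.457∠29.4° A.
Step 6 — Complex power: S = V·I* = 7.768 + j0.0782 VA.
Step 7 — Real power: P = Re(S) = 7.768 W.
Step 8 — Reactive power: Q = Im(S) = 0.0782 VAR.
Step 9 — Apparent power: |S| = 7.768 VA.
Step 10 — Power factor: PF = P/|S| = 0.9999 (lagging).

(a) P = 7.768 W  (b) Q = 0.0782 VAR  (c) S = 7.768 VA  (d) PF = 0.9999 (lagging)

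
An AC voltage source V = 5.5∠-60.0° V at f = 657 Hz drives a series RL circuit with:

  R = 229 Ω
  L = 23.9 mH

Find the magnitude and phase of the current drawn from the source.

Step 1 — Angular frequency: ω = 2π·f = 2π·657 = 4128 rad/s.
Step 2 — Component impedances:
  R: Z = R = 229 Ω
  L: Z = jωL = j·4128·0.0239 = 0 + j98.66 Ω
Step 3 — Series combination: Z_total = R + L = 229 + j98.66 Ω = 249.3∠23.3° Ω.
Step 4 — Source phasor: V = 5.5∠-60.0° V = 2.75 - j4.763 V.
Step 5 — Ohm's law: I = V / Z_total = (2.75 - j4.763) / (229 + j98.66) = 0.00257 - j0.02191 A.
Step 6 — Convert to polar: |I| = 0.02206 A, ∠I = -83.3°.

I = 0.02206∠-83.3° A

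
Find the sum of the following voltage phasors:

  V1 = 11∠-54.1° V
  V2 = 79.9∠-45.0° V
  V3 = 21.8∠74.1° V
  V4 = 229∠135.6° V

Step 1 — Convert each phasor to rectangular form:
  V1 = 11·(cos(-54.1°) + j·sin(-54.1°)) = 6.45 - j8.91 V
  V2 = 79.9·(cos(-45.0°) + j·sin(-45.0°)) = 56.5 - j56.5 V
  V3 = 21.8·(cos(74.1°) + j·sin(74.1°)) = 5.972 + j20.97 V
  V4 = 229·(cos(135.6°) + j·sin(135.6°)) = -163.6 + j160.2 V
Step 2 — Sum components: V_total = -94.69 + j115.8 V.
Step 3 — Convert to polar: |V_total| = 149.6 V, ∠V_total = 129.3°.

V_total = 149.6∠129.3° V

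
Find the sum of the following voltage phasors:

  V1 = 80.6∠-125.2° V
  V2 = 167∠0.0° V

Step 1 — Convert each phasor to rectangular form:
  V1 = 80.6·(cos(-125.2°) + j·sin(-125.2°)) = -46.46 - j65.86 V
  V2 = 167·(cos(0.0°) + j·sin(0.0°)) = 167 V
Step 2 — Sum components: V_total = 120.5 - j65.86 V.
Step 3 — Convert to polar: |V_total| = 137.4 V, ∠V_total = -28.7°.

V_total = 137.4∠-28.7° V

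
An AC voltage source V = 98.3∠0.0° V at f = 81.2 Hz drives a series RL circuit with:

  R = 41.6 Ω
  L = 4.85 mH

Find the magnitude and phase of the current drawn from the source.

Step 1 — Angular frequency: ω = 2π·f = 2π·81.2 = 510.2 rad/s.
Step 2 — Component impedances:
  R: Z = R = 41.6 Ω
  L: Z = jωL = j·510.2·0.00485 = 0 + j2.474 Ω
Step 3 — Series combination: Z_total = R + L = 41.6 + j2.474 Ω = 41.67∠3.4° Ω.
Step 4 — Source phasor: V = 98.3∠0.0° V = 98.3 V.
Step 5 — Ohm's law: I = V / Z_total = (98.3) / (41.6 + j2.474) = 2.355 - j0.1401 A.
Step 6 — Convert to polar: |I| = 2.359 A, ∠I = -3.4°.

I = 2.359∠-3.4° A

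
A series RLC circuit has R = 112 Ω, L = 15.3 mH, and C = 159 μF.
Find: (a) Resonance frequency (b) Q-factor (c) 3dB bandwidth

Step 1 — Resonance condition Im(Z)=0 gives ω₀ = 1/√(LC).
Step 2 — ω₀ = 1/√(0.0153·0.000159) = 641.1 rad/s.
Step 3 — f₀ = ω₀/(2π) = 102 Hz.
Step 4 — Series Q: Q = ω₀L/R = 641.1·0.0153/112 = 0.08758.
Step 5 — 3dB bandwidth: Δω = ω₀/Q = 7320 rad/s; BW = Δω/(2π) = 1165 Hz.

(a) f₀ = 102 Hz  (b) Q = 0.08758  (c) BW = 1165 Hz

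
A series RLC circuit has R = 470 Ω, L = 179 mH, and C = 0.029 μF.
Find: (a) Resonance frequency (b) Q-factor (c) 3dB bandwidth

Step 1 — Resonance condition Im(Z)=0 gives ω₀ = 1/√(LC).
Step 2 — ω₀ = 1/√(0.179·2.9e-08) = 1.388e+04 rad/s.
Step 3 — f₀ = ω₀/(2π) = 2209 Hz.
Step 4 — Series Q: Q = ω₀L/R = 1.388e+04·0.179/470 = 5.286.
Step 5 — 3dB bandwidth: Δω = ω₀/Q = 2626 rad/s; BW = Δω/(2π) = 417.9 Hz.

(a) f₀ = 2209 Hz  (b) Q = 5.286  (c) BW = 417.9 Hz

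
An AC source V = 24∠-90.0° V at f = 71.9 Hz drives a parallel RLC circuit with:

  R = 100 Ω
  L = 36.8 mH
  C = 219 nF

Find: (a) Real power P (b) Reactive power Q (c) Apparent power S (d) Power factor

Step 1 — Angular frequency: ω = 2π·f = 2π·71.9 = 451.8 rad/s.
Step 2 — Component impedances:
  R: Z = R = 100 Ω
  L: Z = jωL = j·451.8·0.0368 = 0 + j16.62 Ω
  C: Z = 1/(jωC) = -j/(ω·C) = 0 - j1.011e+04 Ω
Step 3 — Parallel combination: 1/Z_total = 1/R + 1/L + 1/C; Z_total = 2.698 + j16.2 Ω = 16.43∠80.5° Ω.
Step 4 — Source phasor: V = 24∠-90.0° V = 0 - j24 V.
Step 5 — Current: I = V / Z = -1.441 - j0.24 A = 1.461∠-170.5° A.
Step 6 — Complex power: S = V·I* = 5.76 + j34.59 VA.
Step 7 — Real power: P = Re(S) = 5.76 W.
Step 8 — Reactive power: Q = Im(S) = 34.59 VAR.
Step 9 — Apparent power: |S| = 35.07 VA.
Step 10 — Power factor: PF = P/|S| = 0.1643 (lagging).

(a) P = 5.76 W  (b) Q = 34.59 VAR  (c) S = 35.07 VA  (d) PF = 0.1643 (lagging)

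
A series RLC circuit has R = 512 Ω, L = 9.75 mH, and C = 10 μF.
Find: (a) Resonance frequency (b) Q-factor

Step 1 — Resonance condition Im(Z)=0 gives ω₀ = 1/√(LC).
Step 2 — ω₀ = 1/√(0.00975·1e-05) = 3203 rad/s.
Step 3 — f₀ = ω₀/(2π) = 509.7 Hz.
Step 4 — Series Q: Q = ω₀L/R = 3203·0.00975/512 = 0.06099.

(a) f₀ = 509.7 Hz  (b) Q = 0.06099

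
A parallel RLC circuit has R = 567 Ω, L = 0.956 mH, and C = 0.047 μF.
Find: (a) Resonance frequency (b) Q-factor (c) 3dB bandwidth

Step 1 — Resonance: ω₀ = 1/√(LC) = 1/√(0.000956·4.7e-08) = 1.492e+05 rad/s.
Step 2 — f₀ = ω₀/(2π) = 2.374e+04 Hz.
Step 3 — Parallel Q: Q = R/(ω₀L) = 567/(1.492e+05·0.000956) = 3.976.
Step 4 — Bandwidth: Δω = ω₀/Q = 3.752e+04 rad/s; BW = Δω/(2π) = 5972 Hz.

(a) f₀ = 2.374e+04 Hz  (b) Q = 3.976  (c) BW = 5972 Hz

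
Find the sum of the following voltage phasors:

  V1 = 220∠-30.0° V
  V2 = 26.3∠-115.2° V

Step 1 — Convert each phasor to rectangular form:
  V1 = 220·(cos(-30.0°) + j·sin(-30.0°)) = 190.5 - j110 V
  V2 = 26.3·(cos(-115.2°) + j·sin(-115.2°)) = -11.2 - j23.8 V
Step 2 — Sum components: V_total = 179.3 - j133.8 V.
Step 3 — Convert to polar: |V_total| = 223.7 V, ∠V_total = -36.7°.

V_total = 223.7∠-36.7° V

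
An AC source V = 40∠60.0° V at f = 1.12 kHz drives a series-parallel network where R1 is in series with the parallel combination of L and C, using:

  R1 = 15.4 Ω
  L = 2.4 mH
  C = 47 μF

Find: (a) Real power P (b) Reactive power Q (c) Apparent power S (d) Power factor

Step 1 — Angular frequency: ω = 2π·f = 2π·1120 = 7037 rad/s.
Step 2 — Component impedances:
  R1: Z = R = 15.4 Ω
  L: Z = jωL = j·7037·0.0024 = 0 + j16.89 Ω
  C: Z = 1/(jωC) = -j/(ω·C) = 0 - j3.023 Ω
Step 3 — Parallel branch: L || C = 1/(1/L + 1/C) = 0 - j3.683 Ω.
Step 4 — Series with R1: Z_total = R1 + (L || C) = 15.4 - j3.683 Ω = 15.83∠-13.4° Ω.
Step 5 — Source phasor: V = 40∠60.0° V = 20 + j34.64 V.
Step 6 — Current: I = V / Z = 0.7196 + j2.422 A = 2.526∠73.4° A.
Step 7 — Complex power: S = V·I* = 98.28 - j23.5 VA.
Step 8 — Real power: P = Re(S) = 98.28 W.
Step 9 — Reactive power: Q = Im(S) = -23.5 VAR.
Step 10 — Apparent power: |S| = 101 VA.
Step 11 — Power factor: PF = P/|S| = 0.9726 (leading).

(a) P = 98.28 W  (b) Q = -23.5 VAR  (c) S = 101 VA  (d) PF = 0.9726 (leading)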